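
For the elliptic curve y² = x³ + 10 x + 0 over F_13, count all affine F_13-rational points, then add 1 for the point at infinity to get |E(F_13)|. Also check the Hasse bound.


Affine points = {(0, 0), (4, 0), (6, 4), (6, 9), (7, 6), (7, 7), (9, 0)}; affine count = 7; |E(F_13)| = 8.

Discriminant check: Δ ∝ 4a³ + 27b² = 4·10³ + 27·0² = 4·1000 + 27·0 ≡ 9 (mod 13). Nonzero ⇒ E is nonsingular.
For each x ∈ F_13, compute rhs = x³ + 10·x + 0 mod 13, then count y ∈ F_13 with y² ≡ rhs.
  x = 0: rhs = 0, matching y values: 0 (1 points).
  x = 1: rhs = 11, matching y values: none (0 points).
  x = 2: rhs = 2, matching y values: none (0 points).
  x = 3: rhs = 5, matching y values: none (0 points).
  x = 4: rhs = 0, matching y values: 0 (1 points).
  x = 5: rhs = 6, matching y values: none (0 points).
  x = 6: rhs = 3, matching y values: 4, 9 (2 points).
  x = 7: rhs = 10, matching y values: 6, 7 (2 points).
  x = 8: rhs = 7, matching y values: none (0 points).
  x = 9: rhs = 0, matching y values: 0 (1 points).
  x = 10: rhs = 8, matching y values: none (0 points).
  x = 11: rhs = 11, matching y values: none (0 points).
  x = 12: rhs = 2, matching y values: none (0 points).
Total affine count: 7.
Full point count |E(F_13)| = 7 + 1 = 8.
Hasse bound: |8 − (13+1)| = |-6| = 6 ≤ 2√13 ≈ 7.2111 ✓.


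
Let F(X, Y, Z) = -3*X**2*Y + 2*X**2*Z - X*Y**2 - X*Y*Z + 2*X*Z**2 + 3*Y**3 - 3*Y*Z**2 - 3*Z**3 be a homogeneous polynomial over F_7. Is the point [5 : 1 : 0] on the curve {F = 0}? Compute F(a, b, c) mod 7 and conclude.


F(5,1,0) ≡ 0 (mod 7); P is on the curve.

Evaluate F(5, 1, 0) term-by-term (mod 7).
  -3*X**2*Y ↦ -3·25·1·1 = -75
  2*X**2*Z ↦ 2·25·1·0 = 0
  -X*Y**2 ↦ -1·5·1·1 = -5
  -X*Y*Z ↦ -1·5·1·0 = 0
  2*X*Z**2 ↦ 2·5·1·0 = 0
  3*Y**3 ↦ 3·1·1·1 = 3
  -3*Y*Z**2 ↦ -3·1·1·0 = 0
  -3*Z**3 ↦ -3·1·1·0 = 0
Sum: F(5, 1, 0) = (-75) + (0) + (-5) + (0) + (0) + (3) + (0) + (0) = -77.
Reducing mod 7: -77 ≡ 0 (mod 7).
Since F(a, b, c) ≡ 0 (mod 7), P lies on the curve.


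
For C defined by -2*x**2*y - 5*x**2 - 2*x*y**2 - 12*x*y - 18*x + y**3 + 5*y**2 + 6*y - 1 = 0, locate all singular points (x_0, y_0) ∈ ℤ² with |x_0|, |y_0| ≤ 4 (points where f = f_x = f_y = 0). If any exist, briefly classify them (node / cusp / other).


Singular points: {(-1, -2)}; classification: node.

Compute partial derivatives:
  f_x = -4*x*y - 10*x - 2*y**2 - 12*y - 18.
  f_y = -2*x**2 - 4*x*y - 12*x + 3*y**2 + 10*y + 6.
Scan x_0 ∈ {−4, ..., 4}. For each x_0, f_y(x_0, y) is a polynomial in y; find its integer roots y ∈ {−4, ..., 4}, then test f_x and f at those candidates.
  x = -4: f_y(-4, y) = 3*y**2 + 26*y + 22; no integer root y with |y| ≤ 4.
  x = -3: f_y(-3, y) = 3*y**2 + 22*y + 24; no integer root y with |y| ≤ 4.
  x = -2: f_y(-2, y) = 3*y**2 + 18*y + 22; no integer root y with |y| ≤ 4.
  x = -1: f_y(-1, y) = 3*y**2 + 14*y + 16; vanishes at y ∈ {-2}. (-1, -2): f_x = 0, f = 0 — SINGULAR.
  x = 0: f_y(0, y) = 3*y**2 + 10*y + 6; no integer root y with |y| ≤ 4.
  x = 1: f_y(1, y) = 3*y**2 + 6*y - 8; no integer root y with |y| ≤ 4.
  x = 2: f_y(2, y) = 3*y**2 + 2*y - 26; no integer root y with |y| ≤ 4.
  x = 3: f_y(3, y) = 3*y**2 - 2*y - 48; no integer root y with |y| ≤ 4.
  x = 4: f_y(4, y) = 3*y**2 - 6*y - 74; no integer root y with |y| ≤ 4.
Only singular point on the grid: (-1, -2).
Classify: substitute x = -1 + u, y = -2 + v and expand: f = -2*u**2*v - u**2 - 2*u*v**2 + v**3 + v**2.
No constant or linear terms (consistent with a singular point). Quadratic part: -u**2 + v**2. Cubic part: -2*u**2*v - 2*u*v**2 + v**3.
The quadratic part v**2 - u**2 = (v − u)(v + u) splits into two distinct linear factors, so there are two distinct tangent lines y − -2 = ±(x − -1) — this is a node (ordinary double point).
Classification: node.


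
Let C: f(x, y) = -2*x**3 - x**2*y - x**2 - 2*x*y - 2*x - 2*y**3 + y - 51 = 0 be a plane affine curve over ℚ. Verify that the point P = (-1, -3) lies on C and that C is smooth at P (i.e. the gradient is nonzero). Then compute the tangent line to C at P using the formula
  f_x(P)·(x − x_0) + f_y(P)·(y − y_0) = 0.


Tangent line at P: -6*x - 52*y - 162 = 0.

Step 1: f(-1, -3) = 0, so P lies on C.
Step 2: partial derivatives
  f_x(x, y) = -6*x**2 - 2*x*y - 2*x - 2*y - 2, f_y(x, y) = -x**2 - 2*x - 6*y**2 + 1.
  f_x(P) = -6, f_y(P) = -52 (gradient nonzero, so P is smooth).
Step 3: tangent line at P: -6·(x − -1) + -52·(y − -3) = 0.
Expanding: -6*x - 52*y - 162 = 0.


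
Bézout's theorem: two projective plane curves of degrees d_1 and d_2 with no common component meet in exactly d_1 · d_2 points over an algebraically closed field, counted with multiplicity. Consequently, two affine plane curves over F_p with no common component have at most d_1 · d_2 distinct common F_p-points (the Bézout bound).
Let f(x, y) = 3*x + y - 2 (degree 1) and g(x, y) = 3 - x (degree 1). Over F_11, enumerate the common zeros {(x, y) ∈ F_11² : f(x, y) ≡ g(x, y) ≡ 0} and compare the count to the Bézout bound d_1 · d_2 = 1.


Common zeros: {(3, 4)}; count = 1; Bézout bound = 1.

deg(f) = 1, deg(g) = 1, so Bézout bound = 1.
Scan x ∈ F_11. For each x, list the y ∈ F_11 with f(x, y) ≡ 0 and those with g(x, y) ≡ 0 (mod 11); the common zeros in that column are the intersection.
  x = 0: f ≡ 0 at y ∈ {2}; g ≡ 0 at y ∈ ∅; common: ∅.
  x = 1: f ≡ 0 at y ∈ {10}; g ≡ 0 at y ∈ ∅; common: ∅.
  x = 2: f ≡ 0 at y ∈ {7}; g ≡ 0 at y ∈ ∅; common: ∅.
  x = 3: f ≡ 0 at y ∈ {4}; g ≡ 0 at y ∈ {0, 1, 2, 3, 4, 5, 6, 7, 8, 9, 10}; common: {4}.
  x = 4: f ≡ 0 at y ∈ {1}; g ≡ 0 at y ∈ ∅; common: ∅.
  x = 5: f ≡ 0 at y ∈ {9}; g ≡ 0 at y ∈ ∅; common: ∅.
  x = 6: f ≡ 0 at y ∈ {6}; g ≡ 0 at y ∈ ∅; common: ∅.
  x = 7: f ≡ 0 at y ∈ {3}; g ≡ 0 at y ∈ ∅; common: ∅.
  x = 8: f ≡ 0 at y ∈ {0}; g ≡ 0 at y ∈ ∅; common: ∅.
  x = 9: f ≡ 0 at y ∈ {8}; g ≡ 0 at y ∈ ∅; common: ∅.
  x = 10: f ≡ 0 at y ∈ {5}; g ≡ 0 at y ∈ ∅; common: ∅.
Collecting: common zeros = {(3, 4)}, so the count is 1.
Comparison with the Bézout bound: 1 ≤ 1 = deg(f)·deg(g), as expected for curves with no common component (the bound is attained).


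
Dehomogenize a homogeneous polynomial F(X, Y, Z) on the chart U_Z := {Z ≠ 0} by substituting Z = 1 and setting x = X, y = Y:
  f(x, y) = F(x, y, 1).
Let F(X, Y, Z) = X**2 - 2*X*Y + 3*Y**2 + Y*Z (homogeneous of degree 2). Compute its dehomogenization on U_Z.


f(x, y) = x**2 - 2*x*y + 3*y**2 + y

On U_Z we set Z = 1. Each monomial c·X^i·Y^j·Z^k in F becomes c·x^i·y^j·1^k = c·x^i·y^j.
Substituting Z = 1: F(X, Y, 1) = x**2 - 2*x*y + 3*y**2 + y.
Note: deg(f) ≤ deg(F) = 2; strict inequality happens when F is divisible by Z (lost terms).


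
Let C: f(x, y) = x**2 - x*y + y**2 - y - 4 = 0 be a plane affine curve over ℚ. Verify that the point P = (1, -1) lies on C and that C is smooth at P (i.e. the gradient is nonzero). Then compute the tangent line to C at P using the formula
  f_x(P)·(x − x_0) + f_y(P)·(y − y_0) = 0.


Tangent line at P: 3*x - 4*y - 7 = 0.

Step 1: f(1, -1) = 0, so P lies on C.
Step 2: partial derivatives
  f_x(x, y) = 2*x - y, f_y(x, y) = -x + 2*y - 1.
  f_x(P) = 3, f_y(P) = -4 (gradient nonzero, so P is smooth).
Step 3: tangent line at P: 3·(x − 1) + -4·(y − -1) = 0.
Expanding: 3*x - 4*y - 7 = 0.


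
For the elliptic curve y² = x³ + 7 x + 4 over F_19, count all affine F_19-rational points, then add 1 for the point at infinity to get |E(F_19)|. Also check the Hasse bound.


Affine points = {(0, 2), (0, 17), (2, 8), (2, 11), (4, 1), (4, 18), (7, 4), (7, 15), (9, 6), (9, 13), (11, 5), (11, 14), (12, 7), (12, 12), (15, 8), (15, 11), (17, 1), (17, 18)}; affine count = 18; |E(F_19)| = 19.

Discriminant check: Δ ∝ 4a³ + 27b² = 4·7³ + 27·4² = 4·343 + 27·16 ≡ 18 (mod 19). Nonzero ⇒ E is nonsingular.
For each x ∈ F_19, compute rhs = x³ + 7·x + 4 mod 19, then count y ∈ F_19 with y² ≡ rhs.
  x = 0: rhs = 4, matching y values: 2, 17 (2 points).
  x = 1: rhs = 12, matching y values: none (0 points).
  x = 2: rhs = 7, matching y values: 8, 11 (2 points).
  x = 3: rhs = 14, matching y values: none (0 points).
  x = 4: rhs = 1, matching y values: 1, 18 (2 points).
  x = 5: rhs = 12, matching y values: none (0 points).
  x = 6: rhs = 15, matching y values: none (0 points).
  x = 7: rhs = 16, matching y values: 4, 15 (2 points).
  x = 8: rhs = 2, matching y values: none (0 points).
  x = 9: rhs = 17, matching y values: 6, 13 (2 points).
  x = 10: rhs = 10, matching y values: none (0 points).
  x = 11: rhs = 6, matching y values: 5, 14 (2 points).
  x = 12: rhs = 11, matching y values: 7, 12 (2 points).
  x = 13: rhs = 12, matching y values: none (0 points).
  x = 14: rhs = 15, matching y values: none (0 points).
  x = 15: rhs = 7, matching y values: 8, 11 (2 points).
  x = 16: rhs = 13, matching y values: none (0 points).
  x = 17: rhs = 1, matching y values: 1, 18 (2 points).
  x = 18: rhs = 15, matching y values: none (0 points).
Total affine count: 18.
Full point count |E(F_19)| = 18 + 1 = 19.
Hasse bound: |19 − (19+1)| = |-1| = 1 ≤ 2√19 ≈ 8.7178 ✓.


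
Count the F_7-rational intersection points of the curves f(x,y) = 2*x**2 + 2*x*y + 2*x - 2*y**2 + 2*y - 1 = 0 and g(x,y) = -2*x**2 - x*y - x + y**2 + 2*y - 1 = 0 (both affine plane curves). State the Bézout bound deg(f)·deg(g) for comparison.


Common zeros: {(5, 3)}; count = 1; Bézout bound = 4.

deg(f) = 2, deg(g) = 2, so Bézout bound = 4.
Scan x ∈ F_7. For each x, list the y ∈ F_7 with f(x, y) ≡ 0 and those with g(x, y) ≡ 0 (mod 7); the common zeros in that column are the intersection.
  x = 0: f ≡ 0 at y ∈ ∅; g ≡ 0 at y ∈ {2, 3}; common: ∅.
  x = 1: f ≡ 0 at y ∈ ∅; g ≡ 0 at y ∈ ∅; common: ∅.
  x = 2: f ≡ 0 at y ∈ ∅; g ≡ 0 at y ∈ {2, 5}; common: ∅.
  x = 3: f ≡ 0 at y ∈ ∅; g ≡ 0 at y ∈ ∅; common: ∅.
  x = 4: f ≡ 0 at y ∈ ∅; g ≡ 0 at y ∈ ∅; common: ∅.
  x = 5: f ≡ 0 at y ∈ {3}; g ≡ 0 at y ∈ {0, 3}; common: {3}.
  x = 6: f ≡ 0 at y ∈ ∅; g ≡ 0 at y ∈ ∅; common: ∅.
Collecting: common zeros = {(5, 3)}, so the count is 1.
Comparison with the Bézout bound: 1 ≤ 4 = deg(f)·deg(g), as expected for curves with no common component (the affine F_7-count falls short of the bound because intersections may lie at infinity, over extension fields, or carry multiplicity).


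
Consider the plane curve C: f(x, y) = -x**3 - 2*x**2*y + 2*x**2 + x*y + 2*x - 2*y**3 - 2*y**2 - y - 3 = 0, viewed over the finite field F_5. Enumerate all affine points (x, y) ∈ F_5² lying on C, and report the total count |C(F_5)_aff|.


Affine F_5-points: {(1, 0), (2, 1), (3, 4), (4, 1)}; count = 4.

For each of the 25 pairs (x, y) ∈ F_5², evaluate f(x, y) mod 5. Record the zeros.
  x = 0: [0↦2, 1↦2, 2↦1, 3↦2, 4↦3]  zeros at y ∈ ∅
  x = 1: [0↦0, 1↦4, 2↦2, 3↦2, 4↦2]  zeros at y ∈ {0}
  x = 2: [0↦1, 1↦0, 2↦3, 3↦3, 4↦3]  zeros at y ∈ {1}
  x = 3: [0↦4, 1↦4, 2↦3, 3↦4, 4↦0]  zeros at y ∈ {4}
  x = 4: [0↦3, 1↦0, 2↦1, 3↦4, 4↦2]  zeros at y ∈ {1}
Collecting zeros: affine points = {(1, 0), (2, 1), (3, 4), (4, 1)}.
Total count |C(F_5)_aff| = 4.


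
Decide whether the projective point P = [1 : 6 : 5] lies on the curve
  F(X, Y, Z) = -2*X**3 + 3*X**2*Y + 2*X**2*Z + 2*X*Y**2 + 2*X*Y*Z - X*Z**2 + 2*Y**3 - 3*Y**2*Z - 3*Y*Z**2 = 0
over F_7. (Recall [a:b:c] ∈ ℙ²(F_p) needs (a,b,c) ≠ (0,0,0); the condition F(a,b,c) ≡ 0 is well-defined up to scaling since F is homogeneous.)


F(1,6,5) ≡ 2 (mod 7); P is NOT on the curve.

Evaluate F(1, 6, 5) term-by-term (mod 7).
  -2*X**3 ↦ -2·1·1·1 = -2
  3*X**2*Y ↦ 3·1·6·1 = 18
  2*X**2*Z ↦ 2·1·1·5 = 10
  2*X*Y**2 ↦ 2·1·36·1 = 72
  2*X*Y*Z ↦ 2·1·6·5 = 60
  -X*Z**2 ↦ -1·1·1·25 = -25
  2*Y**3 ↦ 2·1·216·1 = 432
  -3*Y**2*Z ↦ -3·1·36·5 = -540
  -3*Y*Z**2 ↦ -3·1·6·25 = -450
Sum: F(1, 6, 5) = (-2) + (18) + (10) + (72) + (60) + (-25) + (432) + (-540) + (-450) = -425.
Reducing mod 7: -425 ≡ 2 (mod 7).
Since F(a, b, c) ≡ 2 ≠ 0 (mod 7), P does NOT lie on the curve.


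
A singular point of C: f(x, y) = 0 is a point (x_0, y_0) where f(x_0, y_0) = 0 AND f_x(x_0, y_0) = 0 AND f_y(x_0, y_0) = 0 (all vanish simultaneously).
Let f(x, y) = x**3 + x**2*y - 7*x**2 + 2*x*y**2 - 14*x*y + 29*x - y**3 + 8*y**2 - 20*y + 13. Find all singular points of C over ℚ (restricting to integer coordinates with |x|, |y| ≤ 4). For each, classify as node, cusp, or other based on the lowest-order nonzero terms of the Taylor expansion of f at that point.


Singular points: {(1, 3)}; classification: node.

Compute partial derivatives:
  f_x = 3*x**2 + 2*x*y - 14*x + 2*y**2 - 14*y + 29.
  f_y = x**2 + 4*x*y - 14*x - 3*y**2 + 16*y - 20.
Scan x_0 ∈ {−4, ..., 4}. For each x_0, f_y(x_0, y) is a polynomial in y; find its integer roots y ∈ {−4, ..., 4}, then test f_x and f at those candidates.
  x = -4: f_y(-4, y) = 52 - 3*y**2; no integer root y with |y| ≤ 4.
  x = -3: f_y(-3, y) = -3*y**2 + 4*y + 31; no integer root y with |y| ≤ 4.
  x = -2: f_y(-2, y) = -3*y**2 + 8*y + 12; no integer root y with |y| ≤ 4.
  x = -1: f_y(-1, y) = -3*y**2 + 12*y - 5; no integer root y with |y| ≤ 4.
  x = 0: f_y(0, y) = -3*y**2 + 16*y - 20; vanishes at y ∈ {2}. (0, 2): f_x = 9 ≠ 0.
  x = 1: f_y(1, y) = -3*y**2 + 20*y - 33; vanishes at y ∈ {3}. (1, 3): f_x = 0, f = 0 — SINGULAR.
  x = 2: f_y(2, y) = -3*y**2 + 24*y - 44; no integer root y with |y| ≤ 4.
  x = 3: f_y(3, y) = -3*y**2 + 28*y - 53; no integer root y with |y| ≤ 4.
  x = 4: f_y(4, y) = -3*y**2 + 32*y - 60; no integer root y with |y| ≤ 4.
Only singular point on the grid: (1, 3).
Classify: substitute x = 1 + u, y = 3 + v and expand: f = u**3 + u**2*v - u**2 + 2*u*v**2 - v**3 + v**2.
No constant or linear terms (consistent with a singular point). Quadratic part: -u**2 + v**2. Cubic part: u**3 + u**2*v + 2*u*v**2 - v**3.
The quadratic part v**2 - u**2 = (v − u)(v + u) splits into two distinct linear factors, so there are two distinct tangent lines y − 3 = ±(x − 1) — this is a node (ordinary double point).
Classification: node.


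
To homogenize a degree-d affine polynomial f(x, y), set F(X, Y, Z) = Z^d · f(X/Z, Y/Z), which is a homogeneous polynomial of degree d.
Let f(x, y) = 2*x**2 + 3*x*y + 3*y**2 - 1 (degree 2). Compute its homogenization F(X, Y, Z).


F(X, Y, Z) = 2*X**2 + 3*X*Y + 3*Y**2 - Z**2

deg(f) = 2.
Substitute x = X/Z, y = Y/Z into f, then multiply by Z^2.
  monomial 2·x^2·y^0 ↦ 2·X^2·Y^0·Z^0.
  monomial 3·x^1·y^1 ↦ 3·X^1·Y^1·Z^0.
  monomial 3·x^0·y^2 ↦ 3·X^0·Y^2·Z^0.
  monomial -1·x^0·y^0 ↦ -1·X^0·Y^0·Z^2.
Collecting: F(X, Y, Z) = 2*X**2 + 3*X*Y + 3*Y**2 - Z**2.


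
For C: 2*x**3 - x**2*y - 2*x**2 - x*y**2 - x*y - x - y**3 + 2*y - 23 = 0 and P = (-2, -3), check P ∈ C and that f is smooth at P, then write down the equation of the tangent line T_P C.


Tangent line at P: 13*x - 39*y - 91 = 0.

Step 1: f(-2, -3) = 0, so P lies on C.
Step 2: partial derivatives
  f_x(x, y) = 6*x**2 - 2*x*y - 4*x - y**2 - y - 1, f_y(x, y) = -x**2 - 2*x*y - x - 3*y**2 + 2.
  f_x(P) = 13, f_y(P) = -39 (gradient nonzero, so P is smooth).
Step 3: tangent line at P: 13·(x − -2) + -39·(y − -3) = 0.
Expanding: 13*x - 39*y - 91 = 0.


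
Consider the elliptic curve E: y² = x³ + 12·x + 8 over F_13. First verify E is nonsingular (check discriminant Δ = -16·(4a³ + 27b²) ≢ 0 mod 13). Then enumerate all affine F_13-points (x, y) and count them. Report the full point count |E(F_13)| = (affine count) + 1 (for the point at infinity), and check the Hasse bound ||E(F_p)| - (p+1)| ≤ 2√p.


Affine points = {(2, 1), (2, 12), (4, 4), (4, 9), (6, 6), (6, 7), (9, 0), (10, 6), (10, 7)}; affine count = 9; |E(F_13)| = 10.

Discriminant check: Δ ∝ 4a³ + 27b² = 4·12³ + 27·8² = 4·1728 + 27·64 ≡ 8 (mod 13). Nonzero ⇒ E is nonsingular.
For each x ∈ F_13, compute rhs = x³ + 12·x + 8 mod 13, then count y ∈ F_13 with y² ≡ rhs.
  x = 0: rhs = 8, matching y values: none (0 points).
  x = 1: rhs = 8, matching y values: none (0 points).
  x = 2: rhs = 1, matching y values: 1, 12 (2 points).
  x = 3: rhs = 6, matching y values: none (0 points).
  x = 4: rhs = 3, matching y values: 4, 9 (2 points).
  x = 5: rhs = 11, matching y values: none (0 points).
  x = 6: rhs = 10, matching y values: 6, 7 (2 points).
  x = 7: rhs = 6, matching y values: none (0 points).
  x = 8: rhs = 5, matching y values: none (0 points).
  x = 9: rhs = 0, matching y values: 0 (1 points).
  x = 10: rhs = 10, matching y values: 6, 7 (2 points).
  x = 11: rhs = 2, matching y values: none (0 points).
  x = 12: rhs = 8, matching y values: none (0 points).
Total affine count: 9.
Full point count |E(F_13)| = 9 + 1 = 10.
Hasse bound: |10 − (13+1)| = |-4| = 4 ≤ 2√13 ≈ 7.2111 ✓.


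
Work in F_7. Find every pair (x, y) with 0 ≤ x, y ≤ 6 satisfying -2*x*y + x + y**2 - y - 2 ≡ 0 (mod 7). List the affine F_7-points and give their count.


Affine F_7-points: {(0, 2), (0, 6), (2, 0), (2, 5), (5, 1), (5, 3)}; count = 6.

For each of the 49 pairs (x, y) ∈ F_7², evaluate f(x, y) mod 7. Record the zeros.
  x = 0: [0↦5, 1↦5, 2↦0, 3↦4, 4↦3, 5↦4, 6↦0]  zeros at y ∈ {2, 6}
  x = 1: [0↦6, 1↦4, 2↦4, 3↦6, 4↦3, 5↦2, 6↦3]  zeros at y ∈ ∅
  x = 2: [0↦0, 1↦3, 2↦1, 3↦1, 4↦3, 5↦0, 6↦6]  zeros at y ∈ {0, 5}
  x = 3: [0↦1, 1↦2, 2↦5, 3↦3, 4↦3, 5↦5, 6↦2]  zeros at y ∈ ∅
  x = 4: [0↦2, 1↦1, 2↦2, 3↦5, 4↦3, 5↦3, 6↦5]  zeros at y ∈ ∅
  x = 5: [0↦3, 1↦0, 2↦6, 3↦0, 4↦3, 5↦1, 6↦1]  zeros at y ∈ {1, 3}
  x = 6: [0↦4, 1↦6, 2↦3, 3↦2, 4↦3, 5↦6, 6↦4]  zeros at y ∈ ∅
Collecting zeros: affine points = {(0, 2), (0, 6), (2, 0), (2, 5), (5, 1), (5, 3)}.
Total count |C(F_7)_aff| = 6.


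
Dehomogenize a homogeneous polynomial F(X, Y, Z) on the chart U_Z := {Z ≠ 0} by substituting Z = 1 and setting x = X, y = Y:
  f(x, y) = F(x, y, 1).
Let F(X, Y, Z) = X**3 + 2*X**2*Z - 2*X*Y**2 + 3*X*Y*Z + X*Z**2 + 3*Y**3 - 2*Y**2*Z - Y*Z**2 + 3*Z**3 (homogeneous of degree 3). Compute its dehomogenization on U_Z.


f(x, y) = x**3 + 2*x**2 - 2*x*y**2 + 3*x*y + x + 3*y**3 - 2*y**2 - y + 3

On U_Z we set Z = 1. Each monomial c·X^i·Y^j·Z^k in F becomes c·x^i·y^j·1^k = c·x^i·y^j.
Substituting Z = 1: F(X, Y, 1) = x**3 + 2*x**2 - 2*x*y**2 + 3*x*y + x + 3*y**3 - 2*y**2 - y + 3.
Note: deg(f) ≤ deg(F) = 3; strict inequality happens when F is divisible by Z (lost terms).


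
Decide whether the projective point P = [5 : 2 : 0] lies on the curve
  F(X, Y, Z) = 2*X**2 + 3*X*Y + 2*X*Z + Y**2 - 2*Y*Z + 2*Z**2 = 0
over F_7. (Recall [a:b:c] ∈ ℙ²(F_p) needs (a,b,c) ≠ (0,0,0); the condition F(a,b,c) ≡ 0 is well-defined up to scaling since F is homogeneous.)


F(5,2,0) ≡ 0 (mod 7); P is on the curve.

Evaluate F(5, 2, 0) term-by-term (mod 7).
  2*X**2 ↦ 2·25·1·1 = 50
  3*X*Y ↦ 3·5·2·1 = 30
  2*X*Z ↦ 2·5·1·0 = 0
  Y**2 ↦ 1·1·4·1 = 4
  -2*Y*Z ↦ -2·1·2·0 = 0
  2*Z**2 ↦ 2·1·1·0 = 0
Sum: F(5, 2, 0) = (50) + (30) + (0) + (4) + (0) + (0) = 84.
Reducing mod 7: 84 ≡ 0 (mod 7).
Since F(a, b, c) ≡ 0 (mod 7), P lies on the curve.


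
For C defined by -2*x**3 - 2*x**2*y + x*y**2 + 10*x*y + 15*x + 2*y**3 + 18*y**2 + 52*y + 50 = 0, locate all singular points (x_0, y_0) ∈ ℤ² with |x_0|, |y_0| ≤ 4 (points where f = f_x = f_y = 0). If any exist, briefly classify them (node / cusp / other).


Singular points: {(1, -3)}; classification: cusp.

Compute partial derivatives:
  f_x = -6*x**2 - 4*x*y + y**2 + 10*y + 15.
  f_y = -2*x**2 + 2*x*y + 10*x + 6*y**2 + 36*y + 52.
Scan x_0 ∈ {−4, ..., 4}. For each x_0, f_y(x_0, y) is a polynomial in y; find its integer roots y ∈ {−4, ..., 4}, then test f_x and f at those candidates.
  x = -4: f_y(-4, y) = 6*y**2 + 28*y - 20; no integer root y with |y| ≤ 4.
  x = -3: f_y(-3, y) = 6*y**2 + 30*y + 4; no integer root y with |y| ≤ 4.
  x = -2: f_y(-2, y) = 6*y**2 + 32*y + 24; no integer root y with |y| ≤ 4.
  x = -1: f_y(-1, y) = 6*y**2 + 34*y + 40; vanishes at y ∈ {-4}. (-1, -4): f_x = -31 ≠ 0.
  x = 0: f_y(0, y) = 6*y**2 + 36*y + 52; no integer root y with |y| ≤ 4.
  x = 1: f_y(1, y) = 6*y**2 + 38*y + 60; vanishes at y ∈ {-3}. (1, -3): f_x = 0, f = 0 — SINGULAR.
  x = 2: f_y(2, y) = 6*y**2 + 40*y + 64; vanishes at y ∈ {-4}. (2, -4): f_x = -1 ≠ 0.
  x = 3: f_y(3, y) = 6*y**2 + 42*y + 64; no integer root y with |y| ≤ 4.
  x = 4: f_y(4, y) = 6*y**2 + 44*y + 60; no integer root y with |y| ≤ 4.
Only singular point on the grid: (1, -3).
Classify: substitute x = 1 + u, y = -3 + v and expand: f = -2*u**3 - 2*u**2*v + u*v**2 + 2*v**3 + v**2.
No constant or linear terms (consistent with a singular point). Quadratic part: v**2. Cubic part: -2*u**3 - 2*u**2*v + u*v**2 + 2*v**3.
The quadratic part v**2 is a perfect square, so there is a single (double) tangent line v = 0, i.e. y = -3. Restricting the cubic part to that line (v = 0) leaves -2*u**3 ≠ 0, so f is not divisible by v and the branch is v² ≈ 2*u**3 to lowest order — this is a cusp.
Classification: cusp.


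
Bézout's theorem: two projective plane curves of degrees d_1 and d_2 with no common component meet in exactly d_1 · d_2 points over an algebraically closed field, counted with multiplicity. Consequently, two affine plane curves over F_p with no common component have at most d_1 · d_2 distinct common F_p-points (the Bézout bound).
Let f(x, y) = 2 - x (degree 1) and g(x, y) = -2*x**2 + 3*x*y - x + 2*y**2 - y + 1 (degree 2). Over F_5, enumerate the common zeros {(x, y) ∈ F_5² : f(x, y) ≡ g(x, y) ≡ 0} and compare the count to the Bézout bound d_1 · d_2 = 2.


Common zeros: ∅; count = 0; Bézout bound = 2.

deg(f) = 1, deg(g) = 2, so Bézout bound = 2.
Scan x ∈ F_5. For each x, list the y ∈ F_5 with f(x, y) ≡ 0 and those with g(x, y) ≡ 0 (mod 5); the common zeros in that column are the intersection.
  x = 0: f ≡ 0 at y ∈ ∅; g ≡ 0 at y ∈ ∅; common: ∅.
  x = 1: f ≡ 0 at y ∈ ∅; g ≡ 0 at y ∈ {2}; common: ∅.
  x = 2: f ≡ 0 at y ∈ {0, 1, 2, 3, 4}; g ≡ 0 at y ∈ ∅; common: ∅.
  x = 3: f ≡ 0 at y ∈ ∅; g ≡ 0 at y ∈ {0, 1}; common: ∅.
  x = 4: f ≡ 0 at y ∈ ∅; g ≡ 0 at y ∈ {0, 2}; common: ∅.
Collecting: common zeros = ∅, so the count is 0.
Comparison with the Bézout bound: 0 ≤ 2 = deg(f)·deg(g), as expected for curves with no common component (the affine F_5-count falls short of the bound because intersections may lie at infinity, over extension fields, or carry multiplicity).


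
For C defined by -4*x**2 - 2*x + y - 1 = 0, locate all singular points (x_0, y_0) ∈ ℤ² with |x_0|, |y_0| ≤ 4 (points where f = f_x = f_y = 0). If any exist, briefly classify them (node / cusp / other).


No singular points in the scanned grid; C is smooth there.

Compute partial derivatives:
  f_x = -8*x - 2.
  f_y = 1.
f_y = 1 is a nonzero constant, so f_y never vanishes: no point (x, y) can satisfy f = f_x = f_y = 0. In particular no (x, y) ∈ {−4, ..., 4}² is singular; the curve is smooth.


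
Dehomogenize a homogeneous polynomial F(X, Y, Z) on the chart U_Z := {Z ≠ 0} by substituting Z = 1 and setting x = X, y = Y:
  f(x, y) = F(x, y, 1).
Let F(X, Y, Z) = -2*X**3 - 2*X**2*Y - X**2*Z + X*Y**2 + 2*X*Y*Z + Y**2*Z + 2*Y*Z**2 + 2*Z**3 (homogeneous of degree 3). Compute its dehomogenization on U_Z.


f(x, y) = -2*x**3 - 2*x**2*y - x**2 + x*y**2 + 2*x*y + y**2 + 2*y + 2

On U_Z we set Z = 1. Each monomial c·X^i·Y^j·Z^k in F becomes c·x^i·y^j·1^k = c·x^i·y^j.
Substituting Z = 1: F(X, Y, 1) = -2*x**3 - 2*x**2*y - x**2 + x*y**2 + 2*x*y + y**2 + 2*y + 2.
Note: deg(f) ≤ deg(F) = 3; strict inequality happens when F is divisible by Z (lost terms).


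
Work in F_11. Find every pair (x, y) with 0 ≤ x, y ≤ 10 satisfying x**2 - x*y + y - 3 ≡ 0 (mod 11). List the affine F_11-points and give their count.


Affine F_11-points: {(0, 3), (2, 1), (3, 3), (4, 8), (5, 0), (6, 0), (7, 4), (8, 4), (9, 7), (10, 1)}; count = 10.

For each of the 121 pairs (x, y) ∈ F_11², evaluate f(x, y) mod 11. Record the zeros.
  x = 0: [0↦8, 1↦9, 2↦10, 3↦0, 4↦1, 5↦2, 6↦3, 7↦4, 8↦5, 9↦6, 10↦7]  zeros at y ∈ {3}
  x = 1: [0↦9, 1↦9, 2↦9, 3↦9, 4↦9, 5↦9, 6↦9, 7↦9, 8↦9, 9↦9, 10↦9]  zeros at y ∈ ∅
  x = 2: [0↦1, 1↦0, 2↦10, 3↦9, 4↦8, 5↦7, 6↦6, 7↦5, 8↦4, 9↦3, 10↦2]  zeros at y ∈ {1}
  x = 3: [0↦6, 1↦4, 2↦2, 3↦0, 4↦9, 5↦7, 6↦5, 7↦3, 8↦1, 9↦10, 10↦8]  zeros at y ∈ {3}
  x = 4: [0↦2, 1↦10, 2↦7, 3↦4, 4↦1, 5↦9, 6↦6, 7↦3, 8↦0, 9↦8, 10↦5]  zeros at y ∈ {8}
  x = 5: [0↦0, 1↦7, 2↦3, 3↦10, 4↦6, 5↦2, 6↦9, 7↦5, 8↦1, 9↦8, 10↦4]  zeros at y ∈ {0}
  x = 6: [0↦0, 1↦6, 2↦1, 3↦7, 4↦2, 5↦8, 6↦3, 7↦9, 8↦4, 9↦10, 10↦5]  zeros at y ∈ {0}
  x = 7: [0↦2, 1↦7, 2↦1, 3↦6, 4↦0, 5↦5, 6↦10, 7↦4, 8↦9, 9↦3, 10↦8]  zeros at y ∈ {4}
  x = 8: [0↦6, 1↦10, 2↦3, 3↦7, 4↦0, 5↦4, 6↦8, 7↦1, 8↦5, 9↦9, 10↦2]  zeros at y ∈ {4}
  x = 9: [0↦1, 1↦4, 2↦7, 3↦10, 4↦2, 5↦5, 6↦8, 7↦0, 8↦3, 9↦6, 10↦9]  zeros at y ∈ {7}
  x = 10: [0↦9, 1↦0, 2↦2, 3↦4, 4↦6, 5↦8, 6↦10, 7↦1, 8↦3, 9↦5, 10↦7]  zeros at y ∈ {1}
Collecting zeros: affine points = {(0, 3), (2, 1), (3, 3), (4, 8), (5, 0), (6, 0), (7, 4), (8, 4), (9, 7), (10, 1)}.
Total count |C(F_11)_aff| = 10.


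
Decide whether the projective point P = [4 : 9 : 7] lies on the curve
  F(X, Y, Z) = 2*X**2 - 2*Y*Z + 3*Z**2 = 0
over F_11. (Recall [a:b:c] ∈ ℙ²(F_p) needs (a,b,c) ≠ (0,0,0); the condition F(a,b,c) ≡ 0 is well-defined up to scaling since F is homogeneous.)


F(4,9,7) ≡ 9 (mod 11); P is NOT on the curve.

Evaluate F(4, 9, 7) term-by-term (mod 11).
  2*X**2 ↦ 2·16·1·1 = 32
  -2*Y*Z ↦ -2·1·9·7 = -126
  3*Z**2 ↦ 3·1·1·49 = 147
Sum: F(4, 9, 7) = (32) + (-126) + (147) = 53.
Reducing mod 11: 53 ≡ 9 (mod 11).
Since F(a, b, c) ≡ 9 ≠ 0 (mod 11), P does NOT lie on the curve.


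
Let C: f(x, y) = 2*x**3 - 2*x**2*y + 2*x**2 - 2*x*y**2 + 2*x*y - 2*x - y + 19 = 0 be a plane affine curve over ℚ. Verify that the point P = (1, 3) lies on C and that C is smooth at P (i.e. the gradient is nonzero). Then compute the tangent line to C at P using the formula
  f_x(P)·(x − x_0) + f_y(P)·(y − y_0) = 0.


Tangent line at P: -16*x - 13*y + 55 = 0.

Step 1: f(1, 3) = 0, so P lies on C.
Step 2: partial derivatives
  f_x(x, y) = 6*x**2 - 4*x*y + 4*x - 2*y**2 + 2*y - 2, f_y(x, y) = -2*x**2 - 4*x*y + 2*x - 1.
  f_x(P) = -16, f_y(P) = -13 (gradient nonzero, so P is smooth).
Step 3: tangent line at P: -16·(x − 1) + -13·(y − 3) = 0.
Expanding: -16*x - 13*y + 55 = 0.


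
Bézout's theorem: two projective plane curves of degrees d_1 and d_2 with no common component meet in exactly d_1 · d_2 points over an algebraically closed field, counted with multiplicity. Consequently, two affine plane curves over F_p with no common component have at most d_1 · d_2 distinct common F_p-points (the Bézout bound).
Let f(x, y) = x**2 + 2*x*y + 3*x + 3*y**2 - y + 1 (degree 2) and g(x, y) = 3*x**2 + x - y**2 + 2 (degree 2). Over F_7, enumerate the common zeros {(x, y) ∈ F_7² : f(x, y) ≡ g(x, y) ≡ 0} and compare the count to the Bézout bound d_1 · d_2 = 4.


Common zeros: {(3, 5)}; count = 1; Bézout bound = 4.

deg(f) = 2, deg(g) = 2, so Bézout bound = 4.
Scan x ∈ F_7. For each x, list the y ∈ F_7 with f(x, y) ≡ 0 and those with g(x, y) ≡ 0 (mod 7); the common zeros in that column are the intersection.
  x = 0: f ≡ 0 at y ∈ ∅; g ≡ 0 at y ∈ {3, 4}; common: ∅.
  x = 1: f ≡ 0 at y ∈ {3, 6}; g ≡ 0 at y ∈ ∅; common: ∅.
  x = 2: f ≡ 0 at y ∈ ∅; g ≡ 0 at y ∈ {3, 4}; common: ∅.
  x = 3: f ≡ 0 at y ∈ {5}; g ≡ 0 at y ∈ {2, 5}; common: {5}.
  x = 4: f ≡ 0 at y ∈ {3, 4}; g ≡ 0 at y ∈ ∅; common: ∅.
  x = 5: f ≡ 0 at y ∈ {5, 6}; g ≡ 0 at y ∈ ∅; common: ∅.
  x = 6: f ≡ 0 at y ∈ {4}; g ≡ 0 at y ∈ {2, 5}; common: ∅.
Collecting: common zeros = {(3, 5)}, so the count is 1.
Comparison with the Bézout bound: 1 ≤ 4 = deg(f)·deg(g), as expected for curves with no common component (the affine F_7-count falls short of the bound because intersections may lie at infinity, over extension fields, or carry multiplicity).


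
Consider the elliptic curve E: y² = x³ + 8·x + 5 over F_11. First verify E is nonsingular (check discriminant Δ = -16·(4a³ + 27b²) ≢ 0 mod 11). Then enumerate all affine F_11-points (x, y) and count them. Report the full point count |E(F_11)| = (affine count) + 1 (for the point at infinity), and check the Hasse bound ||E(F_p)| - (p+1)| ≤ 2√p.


Affine points = {(0, 4), (0, 7), (1, 5), (1, 6), (3, 1), (3, 10), (5, 4), (5, 7), (6, 4), (6, 7), (8, 3), (8, 8), (9, 5), (9, 6)}; affine count = 14; |E(F_11)| = 15.

Discriminant check: Δ ∝ 4a³ + 27b² = 4·8³ + 27·5² = 4·512 + 27·25 ≡ 6 (mod 11). Nonzero ⇒ E is nonsingular.
For each x ∈ F_11, compute rhs = x³ + 8·x + 5 mod 11, then count y ∈ F_11 with y² ≡ rhs.
  x = 0: rhs = 5, matching y values: 4, 7 (2 points).
  x = 1: rhs = 3, matching y values: 5, 6 (2 points).
  x = 2: rhs = 7, matching y values: none (0 points).
  x = 3: rhs = 1, matching y values: 1, 10 (2 points).
  x = 4: rhs = 2, matching y values: none (0 points).
  x = 5: rhs = 5, matching y values: 4, 7 (2 points).
  x = 6: rhs = 5, matching y values: 4, 7 (2 points).
  x = 7: rhs = 8, matching y values: none (0 points).
  x = 8: rhs = 9, matching y values: 3, 8 (2 points).
  x = 9: rhs = 3, matching y values: 5, 6 (2 points).
  x = 10: rhs = 7, matching y values: none (0 points).
Total affine count: 14.
Full point count |E(F_11)| = 14 + 1 = 15.
Hasse bound: |15 − (11+1)| = |3| = 3 ≤ 2√11 ≈ 6.6332 ✓.


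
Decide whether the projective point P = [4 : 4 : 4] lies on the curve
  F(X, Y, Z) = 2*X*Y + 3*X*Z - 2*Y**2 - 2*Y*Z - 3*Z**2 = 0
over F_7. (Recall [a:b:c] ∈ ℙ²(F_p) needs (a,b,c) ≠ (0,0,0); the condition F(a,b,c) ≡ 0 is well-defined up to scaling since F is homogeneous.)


F(4,4,4) ≡ 3 (mod 7); P is NOT on the curve.

Evaluate F(4, 4, 4) term-by-term (mod 7).
  2*X*Y ↦ 2·4·4·1 = 32
  3*X*Z ↦ 3·4·1·4 = 48
  -2*Y**2 ↦ -2·1·16·1 = -32
  -2*Y*Z ↦ -2·1·4·4 = -32
  -3*Z**2 ↦ -3·1·1·16 = -48
Sum: F(4, 4, 4) = (32) + (48) + (-32) + (-32) + (-48) = -32.
Reducing mod 7: -32 ≡ 3 (mod 7).
Since F(a, b, c) ≡ 3 ≠ 0 (mod 7), P does NOT lie on the curve.


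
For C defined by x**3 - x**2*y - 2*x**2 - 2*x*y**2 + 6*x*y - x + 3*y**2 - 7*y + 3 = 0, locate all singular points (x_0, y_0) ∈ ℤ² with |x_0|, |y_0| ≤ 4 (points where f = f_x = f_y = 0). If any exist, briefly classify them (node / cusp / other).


Singular points: {(1, 1)}; classification: cusp.

Compute partial derivatives:
  f_x = 3*x**2 - 2*x*y - 4*x - 2*y**2 + 6*y - 1.
  f_y = -x**2 - 4*x*y + 6*x + 6*y - 7.
Scan x_0 ∈ {−4, ..., 4}. For each x_0, f_y(x_0, y) is a polynomial in y; find its integer roots y ∈ {−4, ..., 4}, then test f_x and f at those candidates.
  x = -4: f_y(-4, y) = 22*y - 47; no integer root y with |y| ≤ 4.
  x = -3: f_y(-3, y) = 18*y - 34; no integer root y with |y| ≤ 4.
  x = -2: f_y(-2, y) = 14*y - 23; no integer root y with |y| ≤ 4.
  x = -1: f_y(-1, y) = 10*y - 14; no integer root y with |y| ≤ 4.
  x = 0: f_y(0, y) = 6*y - 7; no integer root y with |y| ≤ 4.
  x = 1: f_y(1, y) = 2*y - 2; vanishes at y ∈ {1}. (1, 1): f_x = 0, f = 0 — SINGULAR.
  x = 2: f_y(2, y) = 1 - 2*y; no integer root y with |y| ≤ 4.
  x = 3: f_y(3, y) = 2 - 6*y; no integer root y with |y| ≤ 4.
  x = 4: f_y(4, y) = 1 - 10*y; no integer root y with |y| ≤ 4.
Only singular point on the grid: (1, 1).
Classify: substitute x = 1 + u, y = 1 + v and expand: f = u**3 - u**2*v - 2*u*v**2 + v**2.
No constant or linear terms (consistent with a singular point). Quadratic part: v**2. Cubic part: u**3 - u**2*v - 2*u*v**2.
The quadratic part v**2 is a perfect square, so there is a single (double) tangent line v = 0, i.e. y = 1. Restricting the cubic part to that line (v = 0) leaves u**3 ≠ 0, so f is not divisible by v and the branch is v² ≈ -u**3 to lowest order — this is a cusp.
Classification: cusp.


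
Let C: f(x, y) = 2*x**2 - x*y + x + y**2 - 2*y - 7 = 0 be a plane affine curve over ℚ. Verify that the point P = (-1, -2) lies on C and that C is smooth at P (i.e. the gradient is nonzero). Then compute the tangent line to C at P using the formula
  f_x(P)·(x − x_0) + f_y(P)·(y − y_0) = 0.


Tangent line at P: -x - 5*y - 11 = 0.

Step 1: f(-1, -2) = 0, so P lies on C.
Step 2: partial derivatives
  f_x(x, y) = 4*x - y + 1, f_y(x, y) = -x + 2*y - 2.
  f_x(P) = -1, f_y(P) = -5 (gradient nonzero, so P is smooth).
Step 3: tangent line at P: -1·(x − -1) + -5·(y − -2) = 0.
Expanding: -x - 5*y - 11 = 0.


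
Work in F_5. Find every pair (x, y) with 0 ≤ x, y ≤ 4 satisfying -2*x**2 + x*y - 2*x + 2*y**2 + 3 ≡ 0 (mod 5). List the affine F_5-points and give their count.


Affine F_5-points: {(0, 1), (0, 4), (1, 3), (1, 4), (2, 1), (2, 3)}; count = 6.

For each of the 25 pairs (x, y) ∈ F_5², evaluate f(x, y) mod 5. Record the zeros.
  x = 0: [0↦3, 1↦0, 2↦1, 3↦1, 4↦0]  zeros at y ∈ {1, 4}
  x = 1: [0↦4, 1↦2, 2↦4, 3↦0, 4↦0]  zeros at y ∈ {3, 4}
  x = 2: [0↦1, 1↦0, 2↦3, 3↦0, 4↦1]  zeros at y ∈ {1, 3}
  x = 3: [0↦4, 1↦4, 2↦3, 3↦1, 4↦3]  zeros at y ∈ ∅
  x = 4: [0↦3, 1↦4, 2↦4, 3↦3, 4↦1]  zeros at y ∈ ∅
Collecting zeros: affine points = {(0, 1), (0, 4), (1, 3), (1, 4), (2, 1), (2, 3)}.
Total count |C(F_5)_aff| = 6.


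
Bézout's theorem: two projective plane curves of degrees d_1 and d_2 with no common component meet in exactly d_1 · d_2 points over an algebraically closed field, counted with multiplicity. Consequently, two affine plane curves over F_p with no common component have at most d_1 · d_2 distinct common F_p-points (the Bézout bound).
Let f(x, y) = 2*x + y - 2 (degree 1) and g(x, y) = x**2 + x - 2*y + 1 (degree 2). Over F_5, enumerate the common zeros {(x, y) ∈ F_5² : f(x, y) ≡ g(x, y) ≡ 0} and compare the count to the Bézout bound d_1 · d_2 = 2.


Common zeros: ∅; count = 0; Bézout bound = 2.

deg(f) = 1, deg(g) = 2, so Bézout bound = 2.
Scan x ∈ F_5. For each x, list the y ∈ F_5 with f(x, y) ≡ 0 and those with g(x, y) ≡ 0 (mod 5); the common zeros in that column are the intersection.
  x = 0: f ≡ 0 at y ∈ {2}; g ≡ 0 at y ∈ {3}; common: ∅.
  x = 1: f ≡ 0 at y ∈ {0}; g ≡ 0 at y ∈ {4}; common: ∅.
  x = 2: f ≡ 0 at y ∈ {3}; g ≡ 0 at y ∈ {1}; common: ∅.
  x = 3: f ≡ 0 at y ∈ {1}; g ≡ 0 at y ∈ {4}; common: ∅.
  x = 4: f ≡ 0 at y ∈ {4}; g ≡ 0 at y ∈ {3}; common: ∅.
Collecting: common zeros = ∅, so the count is 0.
Comparison with the Bézout bound: 0 ≤ 2 = deg(f)·deg(g), as expected for curves with no common component (the affine F_5-count falls short of the bound because intersections may lie at infinity, over extension fields, or carry multiplicity).


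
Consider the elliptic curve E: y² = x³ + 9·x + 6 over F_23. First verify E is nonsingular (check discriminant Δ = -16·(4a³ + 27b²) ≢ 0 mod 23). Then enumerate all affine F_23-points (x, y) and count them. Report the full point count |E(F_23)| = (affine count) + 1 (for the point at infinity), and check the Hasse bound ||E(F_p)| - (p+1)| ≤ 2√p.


Affine points = {(0, 11), (0, 12), (1, 4), (1, 19), (2, 3), (2, 20), (6, 0), (12, 5), (12, 18), (14, 1), (14, 22), (17, 9), (17, 14), (21, 7), (21, 16)}; affine count = 15; |E(F_23)| = 16.

Discriminant check: Δ ∝ 4a³ + 27b² = 4·9³ + 27·6² = 4·729 + 27·36 ≡ 1 (mod 23). Nonzero ⇒ E is nonsingular.
For each x ∈ F_23, compute rhs = x³ + 9·x + 6 mod 23, then count y ∈ F_23 with y² ≡ rhs.
  x = 0: rhs = 6, matching y values: 11, 12 (2 points).
  x = 1: rhs = 16, matching y values: 4, 19 (2 points).
  x = 2: rhs = 9, matching y values: 3, 20 (2 points).
  x = 3: rhs = 14, matching y values: none (0 points).
  x = 4: rhs = 14, matching y values: none (0 points).
  x = 5: rhs = 15, matching y values: none (0 points).
  x = 6: rhs = 0, matching y values: 0 (1 points).
  x = 7: rhs = 21, matching y values: none (0 points).
  x = 8: rhs = 15, matching y values: none (0 points).
  x = 9: rhs = 11, matching y values: none (0 points).
  x = 10: rhs = 15, matching y values: none (0 points).
  x = 11: rhs = 10, matching y values: none (0 points).
  x = 12: rhs = 2, matching y values: 5, 18 (2 points).
  x = 13: rhs = 20, matching y values: none (0 points).
  x = 14: rhs = 1, matching y values: 1, 22 (2 points).
  x = 15: rhs = 20, matching y values: none (0 points).
  x = 16: rhs = 14, matching y values: none (0 points).
  x = 17: rhs = 12, matching y values: 9, 14 (2 points).
  x = 18: rhs = 20, matching y values: none (0 points).
  x = 19: rhs = 21, matching y values: none (0 points).
  x = 20: rhs = 21, matching y values: none (0 points).
  x = 21: rhs = 3, matching y values: 7, 16 (2 points).
  x = 22: rhs = 19, matching y values: none (0 points).
Total affine count: 15.
Full point count |E(F_23)| = 15 + 1 = 16.
Hasse bound: |16 − (23+1)| = |-8| = 8 ≤ 2√23 ≈ 9.5917 ✓.


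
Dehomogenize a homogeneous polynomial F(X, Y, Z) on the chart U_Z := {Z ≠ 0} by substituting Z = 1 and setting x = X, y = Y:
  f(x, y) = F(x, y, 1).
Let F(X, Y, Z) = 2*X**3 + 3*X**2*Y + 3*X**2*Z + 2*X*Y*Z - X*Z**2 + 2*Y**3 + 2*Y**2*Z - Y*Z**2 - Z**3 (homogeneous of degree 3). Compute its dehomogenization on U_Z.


f(x, y) = 2*x**3 + 3*x**2*y + 3*x**2 + 2*x*y - x + 2*y**3 + 2*y**2 - y - 1

On U_Z we set Z = 1. Each monomial c·X^i·Y^j·Z^k in F becomes c·x^i·y^j·1^k = c·x^i·y^j.
Substituting Z = 1: F(X, Y, 1) = 2*x**3 + 3*x**2*y + 3*x**2 + 2*x*y - x + 2*y**3 + 2*y**2 - y - 1.
Note: deg(f) ≤ deg(F) = 3; strict inequality happens when F is divisible by Z (lost terms).


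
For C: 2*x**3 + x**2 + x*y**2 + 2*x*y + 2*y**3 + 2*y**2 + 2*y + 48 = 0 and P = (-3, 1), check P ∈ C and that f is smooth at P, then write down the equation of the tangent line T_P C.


Tangent line at P: 51*x + 153 = 0.

Step 1: f(-3, 1) = 0, so P lies on C.
Step 2: partial derivatives
  f_x(x, y) = 6*x**2 + 2*x + y**2 + 2*y, f_y(x, y) = 2*x*y + 2*x + 6*y**2 + 4*y + 2.
  f_x(P) = 51, f_y(P) = 0 (gradient nonzero, so P is smooth).
Step 3: tangent line at P: 51·(x − -3) + 0·(y − 1) = 0.
Expanding: 51*x + 153 = 0.


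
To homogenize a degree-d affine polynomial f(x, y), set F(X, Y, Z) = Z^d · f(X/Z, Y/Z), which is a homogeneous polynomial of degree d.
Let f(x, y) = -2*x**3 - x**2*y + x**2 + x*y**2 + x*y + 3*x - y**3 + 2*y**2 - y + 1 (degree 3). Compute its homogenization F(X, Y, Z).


F(X, Y, Z) = -2*X**3 - X**2*Y + X**2*Z + X*Y**2 + X*Y*Z + 3*X*Z**2 - Y**3 + 2*Y**2*Z - Y*Z**2 + Z**3

deg(f) = 3.
Substitute x = X/Z, y = Y/Z into f, then multiply by Z^3.
  monomial -2·x^3·y^0 ↦ -2·X^3·Y^0·Z^0.
  monomial -1·x^2·y^1 ↦ -1·X^2·Y^1·Z^0.
  monomial 1·x^2·y^0 ↦ 1·X^2·Y^0·Z^1.
  monomial 1·x^1·y^2 ↦ 1·X^1·Y^2·Z^0.
  monomial 1·x^1·y^1 ↦ 1·X^1·Y^1·Z^1.
  monomial 3·x^1·y^0 ↦ 3·X^1·Y^0·Z^2.
  monomial -1·x^0·y^3 ↦ -1·X^0·Y^3·Z^0.
  monomial 2·x^0·y^2 ↦ 2·X^0·Y^2·Z^1.
  monomial -1·x^0·y^1 ↦ -1·X^0·Y^1·Z^2.
  monomial 1·x^0·y^0 ↦ 1·X^0·Y^0·Z^3.
Collecting: F(X, Y, Z) = -2*X**3 - X**2*Y + X**2*Z + X*Y**2 + X*Y*Z + 3*X*Z**2 - Y**3 + 2*Y**2*Z - Y*Z**2 + Z**3.


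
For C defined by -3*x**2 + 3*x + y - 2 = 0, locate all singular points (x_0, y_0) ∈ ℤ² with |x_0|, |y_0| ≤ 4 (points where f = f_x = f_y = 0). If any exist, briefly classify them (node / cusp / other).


No singular points in the scanned grid; C is smooth there.

Compute partial derivatives:
  f_x = 3 - 6*x.
  f_y = 1.
f_y = 1 is a nonzero constant, so f_y never vanishes: no point (x, y) can satisfy f = f_x = f_y = 0. In particular no (x, y) ∈ {−4, ..., 4}² is singular; the curve is smooth.


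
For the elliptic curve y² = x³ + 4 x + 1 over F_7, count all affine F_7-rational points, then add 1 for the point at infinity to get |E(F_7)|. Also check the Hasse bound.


Affine points = {(0, 1), (0, 6), (4, 2), (4, 5)}; affine count = 4; |E(F_7)| = 5.

Discriminant check: Δ ∝ 4a³ + 27b² = 4·4³ + 27·1² = 4·64 + 27·1 ≡ 3 (mod 7). Nonzero ⇒ E is nonsingular.
For each x ∈ F_7, compute rhs = x³ + 4·x + 1 mod 7, then count y ∈ F_7 with y² ≡ rhs.
  x = 0: rhs = 1, matching y values: 1, 6 (2 points).
  x = 1: rhs = 6, matching y values: none (0 points).
  x = 2: rhs = 3, matching y values: none (0 points).
  x = 3: rhs = 5, matching y values: none (0 points).
  x = 4: rhs = 4, matching y values: 2, 5 (2 points).
  x = 5: rhs = 6, matching y values: none (0 points).
  x = 6: rhs = 3, matching y values: none (0 points).
Total affine count: 4.
Full point count |E(F_7)| = 4 + 1 = 5.
Hasse bound: |5 − (7+1)| = |-3| = 3 ≤ 2√7 ≈ 5.2915 ✓.
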